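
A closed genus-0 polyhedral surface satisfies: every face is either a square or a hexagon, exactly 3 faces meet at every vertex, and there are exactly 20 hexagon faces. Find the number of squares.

Let x be the number of squares; then F = 20 + x.
Edge–face incidences: 2E = 6·20 + 4·x = 120 + 4x.
Every vertex has degree 3, so 3V = 2E.
Euler: V − E + F = 2 ⇒ (2E)/3 − E + (20 + x) = 2.
Multiply by 6: 2·(2E) − 3·(2E) + 6·(20 + x) = 12, i.e. 120 + 6x − (120 + 4x) = 12.
Collecting terms: 2x = 12, so x = 6.
Then 2E = 120 + 4·6 = 144, so E = 72, V = 2E/3 = 48, F = 20 + 6 = 26.

6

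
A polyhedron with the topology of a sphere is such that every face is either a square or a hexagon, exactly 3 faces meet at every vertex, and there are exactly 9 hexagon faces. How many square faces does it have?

Let x be the number of squares; then F = 9 + x.
Edge–face incidences: 2E = 6·9 + 4·x = 54 + 4x.
Every vertex has degree 3, so 3V = 2E.
Euler: V − E + F = 2 ⇒ (2E)/3 − E + (9 + x) = 2.
Multiply by 6: 2·(2E) − 3·(2E) + 6·(9 + x) = 12, i.e. 54 + 6x − (54 + 4x) = 12.
Collecting terms: 2x = 12, so x = 6.
Then 2E = 54 + 4·6 = 78, so E = 39, V = 2E/3 = 26, F = 9 + 6 = 15.

6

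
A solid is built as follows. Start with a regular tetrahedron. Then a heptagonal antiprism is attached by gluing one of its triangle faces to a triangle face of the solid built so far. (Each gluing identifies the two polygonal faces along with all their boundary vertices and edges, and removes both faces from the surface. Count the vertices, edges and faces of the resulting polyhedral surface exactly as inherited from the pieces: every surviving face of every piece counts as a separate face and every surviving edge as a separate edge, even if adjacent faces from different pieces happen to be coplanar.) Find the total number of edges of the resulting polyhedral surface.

A regular tetrahedron: V=4, E=6, F=4.
Attach a heptagonal antiprism (V=14, E=28, F=16) along a 3-gon: merge 3 vertices and 3 edges, delete both glued faces → V=15, E=31, F=18.
Check: V − E + F = 15 − 31 + 18 = 2.

31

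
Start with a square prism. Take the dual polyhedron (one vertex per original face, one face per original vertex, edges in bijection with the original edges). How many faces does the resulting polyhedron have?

The base solid has V = 8, E = 12, F = 6.
The dual swaps V and F and preserves E: V′ = F = 6, E′ = E = 12, F′ = V = 8.

8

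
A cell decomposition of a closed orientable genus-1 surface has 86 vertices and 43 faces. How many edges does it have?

129

For a closed orientable surface of genus 1, χ = 2 − 2·1 = 0.
E = V + F − (0) = 86 + 43 − (0) = 129.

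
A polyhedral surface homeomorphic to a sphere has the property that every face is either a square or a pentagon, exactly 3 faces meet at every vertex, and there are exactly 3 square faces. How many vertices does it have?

14

Let x be the number of pentagons; then F = 3 + x.
Edge–face incidences: 2E = 4·3 + 5·x = 12 + 5x.
Every vertex has degree 3, so 3V = 2E.
Euler: V − E + F = 2 ⇒ (2E)/3 − E + (3 + x) = 2.
Multiply by 6: 2·(2E) − 3·(2E) + 6·(3 + x) = 12, i.e. 18 + 6x − (12 + 5x) = 12.
Collecting terms: x + 6 = 12, so x = 6.
Then 2E = 12 + 5·6 = 42, so E = 21, V = 2E/3 = 14, F = 3 + 6 = 9.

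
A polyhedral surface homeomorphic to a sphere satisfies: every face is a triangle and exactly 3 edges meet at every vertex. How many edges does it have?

6

Each face has 3 edges and each edge borders two faces, so 2E = 3F.
Each vertex has degree 3, so 3V = 2E and hence V = 3F/3.
Euler: V − E + F = 2 ⇒ (3F/3) − (3F/2) + F = 2.
Multiply by 6: (6 − 9 + 6)F = 12, i.e. 3F = 12.
So F = 4, E = 3·4/2 = 6, V = 3·4/3 = 4.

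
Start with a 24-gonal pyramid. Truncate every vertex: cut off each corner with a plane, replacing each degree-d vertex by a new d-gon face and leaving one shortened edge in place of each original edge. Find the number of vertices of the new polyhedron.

96

The base solid has V = 25, E = 48, F = 25.
Truncation replaces each original edge-end by a new vertex, so V′ = 2E = 96.
Each original edge survives, and each old vertex of degree d contributes d new edges; summing degrees gives Σd = 2E, so E′ = E + 2E = 3E = 144.
Each original face survives and each original vertex becomes one new face: F′ = F + V = 50.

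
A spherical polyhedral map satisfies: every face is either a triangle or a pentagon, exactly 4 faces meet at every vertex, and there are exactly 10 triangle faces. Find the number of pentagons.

2

Let x be the number of pentagons; then F = 10 + x.
Edge–face incidences: 2E = 3·10 + 5·x = 30 + 5x.
Every vertex has degree 4, so 4V = 2E.
Euler: V − E + F = 2 ⇒ (2E)/4 − E + (10 + x) = 2.
Multiply by 8: 2·(2E) − 4·(2E) + 8·(10 + x) = 16, i.e. 80 + 8x − 2·(30 + 5x) = 16.
Collecting terms: −2x + 20 = 16, so −2x = −4, so x = 2.
Then 2E = 30 + 5·2 = 40, so E = 20, V = 2E/4 = 10, F = 10 + 2 = 12.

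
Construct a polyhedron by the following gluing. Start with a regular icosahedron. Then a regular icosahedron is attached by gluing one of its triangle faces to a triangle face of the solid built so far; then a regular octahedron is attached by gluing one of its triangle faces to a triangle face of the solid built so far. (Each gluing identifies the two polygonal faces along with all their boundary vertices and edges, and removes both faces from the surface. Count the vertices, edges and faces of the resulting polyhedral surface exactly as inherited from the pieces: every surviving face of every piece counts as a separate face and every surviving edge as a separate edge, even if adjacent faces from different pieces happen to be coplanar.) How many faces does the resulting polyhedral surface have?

A regular icosahedron: V=12, E=30, F=20.
Attach a regular icosahedron (V=12, E=30, F=20) along a 3-gon: merge 3 vertices and 3 edges, delete both glued faces → V=21, E=57, F=38.
Attach a regular octahedron (V=6, E=12, F=8) along a 3-gon: merge 3 vertices and 3 edges, delete both glued faces → V=24, E=66, F=44.
Check: V − E + F = 24 − 66 + 44 = 2.

44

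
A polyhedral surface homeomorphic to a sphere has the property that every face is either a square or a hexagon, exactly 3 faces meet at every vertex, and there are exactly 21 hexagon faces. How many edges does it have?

Let x be the number of squares; then F = 21 + x.
Edge–face incidences: 2E = 6·21 + 4·x = 126 + 4x.
Every vertex has degree 3, so 3V = 2E.
Euler: V − E + F = 2 ⇒ (2E)/3 − E + (21 + x) = 2.
Multiply by 6: 2·(2E) − 3·(2E) + 6·(21 + x) = 12, i.e. 126 + 6x − (126 + 4x) = 12.
Collecting terms: 2x = 12, so x = 6.
Then 2E = 126 + 4·6 = 150, so E = 75, V = 2E/3 = 50, F = 21 + 6 = 27.

75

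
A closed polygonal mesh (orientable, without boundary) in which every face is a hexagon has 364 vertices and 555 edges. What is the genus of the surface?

4

Every face is a hexagon and each edge borders two faces, so 6F = 2·555, giving F = 185.
χ = V − E + F = 364 − 555 + 185 = -6.
For a closed orientable surface χ = 2 − 2g, so g = (2 − (-6))/2 = 4.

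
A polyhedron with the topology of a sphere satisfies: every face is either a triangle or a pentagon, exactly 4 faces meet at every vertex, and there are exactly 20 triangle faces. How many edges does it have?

60

Let x be the number of pentagons; then F = 20 + x.
Edge–face incidences: 2E = 3·20 + 5·x = 60 + 5x.
Every vertex has degree 4, so 4V = 2E.
Euler: V − E + F = 2 ⇒ (2E)/4 − E + (20 + x) = 2.
Multiply by 8: 2·(2E) − 4·(2E) + 8·(20 + x) = 16, i.e. 160 + 8x − 2·(60 + 5x) = 16.
Collecting terms: −2x + 40 = 16, so −2x = −24, so x = 12.
Then 2E = 60 + 5·12 = 120, so E = 60, V = 2E/4 = 30, F = 20 + 12 = 32.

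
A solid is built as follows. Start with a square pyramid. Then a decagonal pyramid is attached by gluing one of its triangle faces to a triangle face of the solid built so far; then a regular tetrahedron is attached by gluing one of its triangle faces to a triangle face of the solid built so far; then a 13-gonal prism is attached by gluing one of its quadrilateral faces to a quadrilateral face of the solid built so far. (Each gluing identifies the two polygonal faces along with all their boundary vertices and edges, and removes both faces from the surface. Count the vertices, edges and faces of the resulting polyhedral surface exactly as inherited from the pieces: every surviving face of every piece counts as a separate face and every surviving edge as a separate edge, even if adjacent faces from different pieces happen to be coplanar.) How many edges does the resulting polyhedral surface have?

A square pyramid: V=5, E=8, F=5.
Attach a decagonal pyramid (V=11, E=20, F=11) along a 3-gon: merge 3 vertices and 3 edges, delete both glued faces → V=13, E=25, F=14.
Attach a regular tetrahedron (V=4, E=6, F=4) along a 3-gon: merge 3 vertices and 3 edges, delete both glued faces → V=14, E=28, F=16.
Attach a 13-gonal prism (V=26, E=39, F=15) along a 4-gon: merge 4 vertices and 4 edges, delete both glued faces → V=36, E=63, F=29.
Check: V − E + F = 36 − 63 + 29 = 2.

63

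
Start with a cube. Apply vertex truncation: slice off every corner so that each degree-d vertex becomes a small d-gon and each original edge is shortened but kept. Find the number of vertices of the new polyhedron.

24

The base solid has V = 8, E = 12, F = 6.
Truncation replaces each original edge-end by a new vertex, so V′ = 2E = 24.
Each original edge survives, and each old vertex of degree d contributes d new edges; summing degrees gives Σd = 2E, so E′ = E + 2E = 3E = 36.
Each original face survives and each original vertex becomes one new face: F′ = F + V = 14.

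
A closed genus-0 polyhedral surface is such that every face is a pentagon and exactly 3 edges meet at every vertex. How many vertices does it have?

20

Each face has 5 edges and each edge borders two faces, so 2E = 5F.
Each vertex has degree 3, so 3V = 2E and hence V = 5F/3.
Euler: V − E + F = 2 ⇒ (5F/3) − (5F/2) + F = 2.
Multiply by 6: (10 − 15 + 6)F = 12, i.e. 1F = 12.
So F = 12, E = 5·12/2 = 30, V = 5·12/3 = 20.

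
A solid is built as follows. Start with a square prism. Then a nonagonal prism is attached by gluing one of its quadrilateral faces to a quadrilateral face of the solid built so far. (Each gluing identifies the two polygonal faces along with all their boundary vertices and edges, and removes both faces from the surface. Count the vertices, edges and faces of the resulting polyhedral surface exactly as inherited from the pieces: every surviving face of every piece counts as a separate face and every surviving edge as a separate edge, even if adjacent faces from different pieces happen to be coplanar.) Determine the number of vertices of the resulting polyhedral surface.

A square prism: V=8, E=12, F=6.
Attach a nonagonal prism (V=18, E=27, F=11) along a 4-gon: merge 4 vertices and 4 edges, delete both glued faces → V=22, E=35, F=15.
Check: V − E + F = 22 − 35 + 15 = 2.

22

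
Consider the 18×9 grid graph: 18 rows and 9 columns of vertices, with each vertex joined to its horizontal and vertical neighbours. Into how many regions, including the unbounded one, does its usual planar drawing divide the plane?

137

The grid has V = 18·9 = 162 vertices and E = 18·8 + 9·17 = 297 edges.
F = 2 − V + E = 2 − 162 + 297 = 137.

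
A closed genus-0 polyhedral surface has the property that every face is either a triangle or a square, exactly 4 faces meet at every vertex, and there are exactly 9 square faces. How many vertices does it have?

Let x be the number of triangles; then F = 9 + x.
Edge–face incidences: 2E = 4·9 + 3·x = 36 + 3x.
Every vertex has degree 4, so 4V = 2E.
Euler: V − E + F = 2 ⇒ (2E)/4 − E + (9 + x) = 2.
Multiply by 8: 2·(2E) − 4·(2E) + 8·(9 + x) = 16, i.e. 72 + 8x − 2·(36 + 3x) = 16.
Collecting terms: 2x = 16, so x = 8.
Then 2E = 36 + 3·8 = 60, so E = 30, V = 2E/4 = 15, F = 9 + 8 = 17.

15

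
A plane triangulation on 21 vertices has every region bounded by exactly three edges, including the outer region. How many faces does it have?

38

In a plane triangulation 3F = 2E and V − E + F = 2, so F = 2V − 4 = 2·21 − 4 = 38.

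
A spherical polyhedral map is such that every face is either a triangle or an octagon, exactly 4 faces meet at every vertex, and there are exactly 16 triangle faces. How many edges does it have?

32

Let x be the number of octagons; then F = 16 + x.
Edge–face incidences: 2E = 3·16 + 8·x = 48 + 8x.
Every vertex has degree 4, so 4V = 2E.
Euler: V − E + F = 2 ⇒ (2E)/4 − E + (16 + x) = 2.
Multiply by 8: 2·(2E) − 4·(2E) + 8·(16 + x) = 16, i.e. 128 + 8x − 2·(48 + 8x) = 16.
Collecting terms: −8x + 32 = 16, so −8x = −16, so x = 2.
Then 2E = 48 + 8·2 = 64, so E = 32, V = 2E/4 = 16, F = 16 + 2 = 18.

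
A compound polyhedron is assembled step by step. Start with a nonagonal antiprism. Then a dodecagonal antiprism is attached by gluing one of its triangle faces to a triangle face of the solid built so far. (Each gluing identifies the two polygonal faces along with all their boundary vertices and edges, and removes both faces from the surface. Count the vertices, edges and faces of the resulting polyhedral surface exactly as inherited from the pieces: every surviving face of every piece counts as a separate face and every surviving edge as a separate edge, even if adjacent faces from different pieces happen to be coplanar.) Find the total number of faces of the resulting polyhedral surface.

44

A nonagonal antiprism: V=18, E=36, F=20.
Attach a dodecagonal antiprism (V=24, E=48, F=26) along a 3-gon: merge 3 vertices and 3 edges, delete both glued faces → V=39, E=81, F=44.
Check: V − E + F = 39 − 81 + 44 = 2.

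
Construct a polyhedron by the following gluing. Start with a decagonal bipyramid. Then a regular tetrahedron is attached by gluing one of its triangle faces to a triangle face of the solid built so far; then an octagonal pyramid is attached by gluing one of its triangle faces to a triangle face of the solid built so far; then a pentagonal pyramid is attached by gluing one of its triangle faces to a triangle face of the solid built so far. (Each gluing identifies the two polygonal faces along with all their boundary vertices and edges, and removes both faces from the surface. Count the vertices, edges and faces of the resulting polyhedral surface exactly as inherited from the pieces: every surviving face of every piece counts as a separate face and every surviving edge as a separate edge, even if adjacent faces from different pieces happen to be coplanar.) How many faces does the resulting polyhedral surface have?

A decagonal bipyramid: V=12, E=30, F=20.
Attach a regular tetrahedron (V=4, E=6, F=4) along a 3-gon: merge 3 vertices and 3 edges, delete both glued faces → V=13, E=33, F=22.
Attach an octagonal pyramid (V=9, E=16, F=9) along a 3-gon: merge 3 vertices and 3 edges, delete both glued faces → V=19, E=46, F=29.
Attach a pentagonal pyramid (V=6, E=10, F=6) along a 3-gon: merge 3 vertices and 3 edges, delete both glued faces → V=22, E=53, F=33.
Check: V − E + F = 22 − 53 + 33 = 2.

33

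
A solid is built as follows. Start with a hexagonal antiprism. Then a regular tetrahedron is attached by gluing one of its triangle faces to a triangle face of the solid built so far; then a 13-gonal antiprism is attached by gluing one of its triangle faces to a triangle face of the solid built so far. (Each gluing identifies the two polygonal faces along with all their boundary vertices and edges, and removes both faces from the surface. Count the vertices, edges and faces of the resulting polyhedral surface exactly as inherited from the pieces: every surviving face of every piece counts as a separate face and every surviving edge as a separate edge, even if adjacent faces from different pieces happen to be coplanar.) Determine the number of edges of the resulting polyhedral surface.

A hexagonal antiprism: V=12, E=24, F=14.
Attach a regular tetrahedron (V=4, E=6, F=4) along a 3-gon: merge 3 vertices and 3 edges, delete both glued faces → V=13, E=27, F=16.
Attach a 13-gonal antiprism (V=26, E=52, F=28) along a 3-gon: merge 3 vertices and 3 edges, delete both glued faces → V=36, E=76, F=42.
Check: V − E + F = 36 − 76 + 42 = 2.

76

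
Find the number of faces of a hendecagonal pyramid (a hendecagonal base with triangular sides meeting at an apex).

12

A pyramid on an n-gon base has one n-gon and n triangles: V = 11 + 1 = 12, E = 2·11 = 22, F = 11 + 1 = 12.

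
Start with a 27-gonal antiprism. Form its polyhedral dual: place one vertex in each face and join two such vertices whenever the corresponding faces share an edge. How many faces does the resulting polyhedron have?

54

The base solid has V = 54, E = 108, F = 56.
The dual swaps V and F and preserves E: V′ = F = 56, E′ = E = 108, F′ = V = 54.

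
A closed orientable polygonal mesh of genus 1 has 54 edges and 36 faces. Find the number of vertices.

18

For a closed orientable surface of genus 1, χ = 2 − 2·1 = 0.
V = 0 + E − F = 0 + 54 − 36 = 18.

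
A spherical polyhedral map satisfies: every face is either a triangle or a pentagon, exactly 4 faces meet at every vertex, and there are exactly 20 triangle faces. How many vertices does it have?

Let x be the number of pentagons; then F = 20 + x.
Edge–face incidences: 2E = 3·20 + 5·x = 60 + 5x.
Every vertex has degree 4, so 4V = 2E.
Euler: V − E + F = 2 ⇒ (2E)/4 − E + (20 + x) = 2.
Multiply by 8: 2·(2E) − 4·(2E) + 8·(20 + x) = 16, i.e. 160 + 8x − 2·(60 + 5x) = 16.
Collecting terms: −2x + 40 = 16, so −2x = −24, so x = 12.
Then 2E = 60 + 5·12 = 120, so E = 60, V = 2E/4 = 30, F = 20 + 12 = 32.

30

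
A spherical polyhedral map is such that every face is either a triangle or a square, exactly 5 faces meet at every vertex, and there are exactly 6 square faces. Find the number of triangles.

Let x be the number of triangles; then F = 6 + x.
Edge–face incidences: 2E = 4·6 + 3·x = 24 + 3x.
Every vertex has degree 5, so 5V = 2E.
Euler: V − E + F = 2 ⇒ (2E)/5 − E + (6 + x) = 2.
Multiply by 10: 2·(2E) − 5·(2E) + 10·(6 + x) = 20, i.e. 60 + 10x − 3·(24 + 3x) = 20.
Collecting terms: x − 12 = 20, so x = 32.
Then 2E = 24 + 3·32 = 120, so E = 60, V = 2E/5 = 24, F = 6 + 32 = 38.

32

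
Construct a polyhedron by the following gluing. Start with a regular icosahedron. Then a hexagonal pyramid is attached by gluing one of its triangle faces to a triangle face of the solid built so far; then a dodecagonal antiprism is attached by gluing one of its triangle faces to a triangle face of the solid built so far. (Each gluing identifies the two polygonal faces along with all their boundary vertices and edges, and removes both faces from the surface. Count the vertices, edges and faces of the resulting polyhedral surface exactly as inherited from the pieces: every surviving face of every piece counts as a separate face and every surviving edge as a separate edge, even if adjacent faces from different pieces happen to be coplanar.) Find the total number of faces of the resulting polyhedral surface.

A regular icosahedron: V=12, E=30, F=20.
Attach a hexagonal pyramid (V=7, E=12, F=7) along a 3-gon: merge 3 vertices and 3 edges, delete both glued faces → V=16, E=39, F=25.
Attach a dodecagonal antiprism (V=24, E=48, F=26) along a 3-gon: merge 3 vertices and 3 edges, delete both glued faces → V=37, E=84, F=49.
Check: V − E + F = 37 − 84 + 49 = 2.

49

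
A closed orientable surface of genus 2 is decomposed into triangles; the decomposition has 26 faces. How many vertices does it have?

11

χ = 2 − 2·2 = -2, and every face is a triangle so 3F = 2E.
E = 3·26/2 = 39. Then V = -2 + E − F = -2 + 39 − 26 = 11.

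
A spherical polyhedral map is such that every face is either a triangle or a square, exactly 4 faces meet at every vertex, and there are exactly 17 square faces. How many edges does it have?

46

Let x be the number of triangles; then F = 17 + x.
Edge–face incidences: 2E = 4·17 + 3·x = 68 + 3x.
Every vertex has degree 4, so 4V = 2E.
Euler: V − E + F = 2 ⇒ (2E)/4 − E + (17 + x) = 2.
Multiply by 8: 2·(2E) − 4·(2E) + 8·(17 + x) = 16, i.e. 136 + 8x − 2·(68 + 3x) = 16.
Collecting terms: 2x = 16, so x = 8.
Then 2E = 68 + 3·8 = 92, so E = 46, V = 2E/4 = 23, F = 17 + 8 = 25.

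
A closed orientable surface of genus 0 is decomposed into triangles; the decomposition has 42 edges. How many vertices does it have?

16

χ = 2 − 2·0 = 2, and every face is a triangle so 3F = 2E.
F = 2E/3 = 28. Then V = 2 + E − F = 2 + 42 − 28 = 16.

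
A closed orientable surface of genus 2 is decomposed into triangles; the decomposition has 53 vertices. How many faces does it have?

110

χ = 2 − 2·2 = -2, and every face is a triangle so 3F = 2E.
V − E + F = -2 with E = 3F/2 gives 53 − (3/2 − 1)·F = -2, so F = 110 and E = 165.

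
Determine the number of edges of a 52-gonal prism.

A prism on an n-gon has two n-gon bases and n rectangular sides: V = 2·52 = 104, E = 3·52 = 156, F = 52 + 2 = 54.

156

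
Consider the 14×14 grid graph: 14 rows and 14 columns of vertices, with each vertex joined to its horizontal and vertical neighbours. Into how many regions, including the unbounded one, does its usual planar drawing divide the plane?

The grid has V = 14·14 = 196 vertices and E = 14·13 + 14·13 = 364 edges.
F = 2 − V + E = 2 − 196 + 364 = 170.

170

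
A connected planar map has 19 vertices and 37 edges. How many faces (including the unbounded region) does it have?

Euler's formula for a connected plane graph: V − E + F = 2, so F = 2 − 19 + 37 = 20.

20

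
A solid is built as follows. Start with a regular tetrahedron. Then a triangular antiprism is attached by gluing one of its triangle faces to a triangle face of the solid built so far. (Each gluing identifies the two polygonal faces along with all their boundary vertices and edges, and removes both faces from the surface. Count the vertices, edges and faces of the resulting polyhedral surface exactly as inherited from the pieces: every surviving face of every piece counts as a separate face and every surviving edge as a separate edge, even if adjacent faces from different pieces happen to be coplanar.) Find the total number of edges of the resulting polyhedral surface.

A regular tetrahedron: V=4, E=6, F=4.
Attach a triangular antiprism (V=6, E=12, F=8) along a 3-gon: merge 3 vertices and 3 edges, delete both glued faces → V=7, E=15, F=10.
Check: V − E + F = 7 − 15 + 10 = 2.

15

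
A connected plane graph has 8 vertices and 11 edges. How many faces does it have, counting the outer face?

Euler's formula for a connected plane graph: V − E + F = 2, so F = 2 − 8 + 11 = 5.

5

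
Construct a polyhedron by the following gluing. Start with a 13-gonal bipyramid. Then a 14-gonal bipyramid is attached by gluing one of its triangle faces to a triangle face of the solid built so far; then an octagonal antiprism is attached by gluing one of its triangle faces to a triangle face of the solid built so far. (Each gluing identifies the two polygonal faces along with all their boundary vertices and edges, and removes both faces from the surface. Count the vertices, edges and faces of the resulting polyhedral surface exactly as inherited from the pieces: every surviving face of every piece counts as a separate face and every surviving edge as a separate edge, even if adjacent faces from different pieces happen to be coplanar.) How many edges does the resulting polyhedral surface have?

107

A 13-gonal bipyramid: V=15, E=39, F=26.
Attach a 14-gonal bipyramid (V=16, E=42, F=28) along a 3-gon: merge 3 vertices and 3 edges, delete both glued faces → V=28, E=78, F=52.
Attach an octagonal antiprism (V=16, E=32, F=18) along a 3-gon: merge 3 vertices and 3 edges, delete both glued faces → V=41, E=107, F=68.
Check: V − E + F = 41 − 107 + 68 = 2.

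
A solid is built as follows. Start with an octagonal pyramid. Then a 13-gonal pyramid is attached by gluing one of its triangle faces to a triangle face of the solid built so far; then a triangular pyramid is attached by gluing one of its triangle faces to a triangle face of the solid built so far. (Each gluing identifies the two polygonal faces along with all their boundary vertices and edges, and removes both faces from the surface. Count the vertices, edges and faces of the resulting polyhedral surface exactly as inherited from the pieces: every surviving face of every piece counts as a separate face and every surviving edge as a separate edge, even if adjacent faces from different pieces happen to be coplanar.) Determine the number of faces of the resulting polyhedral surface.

An octagonal pyramid: V=9, E=16, F=9.
Attach a 13-gonal pyramid (V=14, E=26, F=14) along a 3-gon: merge 3 vertices and 3 edges, delete both glued faces → V=20, E=39, F=21.
Attach a triangular pyramid (V=4, E=6, F=4) along a 3-gon: merge 3 vertices and 3 edges, delete both glued faces → V=21, E=42, F=23.
Check: V − E + F = 21 − 42 + 23 = 2.

23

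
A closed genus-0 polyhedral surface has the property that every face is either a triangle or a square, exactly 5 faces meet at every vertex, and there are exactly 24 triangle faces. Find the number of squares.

Let x be the number of squares; then F = 24 + x.
Edge–face incidences: 2E = 3·24 + 4·x = 72 + 4x.
Every vertex has degree 5, so 5V = 2E.
Euler: V − E + F = 2 ⇒ (2E)/5 − E + (24 + x) = 2.
Multiply by 10: 2·(2E) − 5·(2E) + 10·(24 + x) = 20, i.e. 240 + 10x − 3·(72 + 4x) = 20.
Collecting terms: −2x + 24 = 20, so −2x = −4, so x = 2.
Then 2E = 72 + 4·2 = 80, so E = 40, V = 2E/5 = 16, F = 24 + 2 = 26.

2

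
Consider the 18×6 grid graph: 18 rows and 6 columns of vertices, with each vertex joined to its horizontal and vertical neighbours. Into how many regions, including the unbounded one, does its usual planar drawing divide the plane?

86

The grid has V = 18·6 = 108 vertices and E = 18·5 + 6·17 = 192 edges.
F = 2 − V + E = 2 − 108 + 192 = 86.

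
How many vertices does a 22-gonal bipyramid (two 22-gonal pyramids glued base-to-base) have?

24

A bipyramid over an n-gon has 2n triangular faces and n + 2 vertices: V = 22 + 2 = 24, E = 3·22 = 66, F = 2·22 = 44.
Check: V − E + F = 24 − 66 + 44 = 2.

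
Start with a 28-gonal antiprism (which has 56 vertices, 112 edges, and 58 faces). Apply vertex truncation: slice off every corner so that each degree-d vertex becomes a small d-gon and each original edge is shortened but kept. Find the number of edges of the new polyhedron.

336

Truncation replaces each original edge-end by a new vertex, so V′ = 2E = 224.
Each original edge survives, and each old vertex of degree d contributes d new edges; summing degrees gives Σd = 2E, so E′ = E + 2E = 3E = 336.
Each original face survives and each original vertex becomes one new face: F′ = F + V = 114.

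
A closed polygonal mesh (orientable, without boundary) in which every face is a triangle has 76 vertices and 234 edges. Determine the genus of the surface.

Every face is a triangle and each edge borders two faces, so 3F = 2·234, giving F = 156.
χ = V − E + F = 76 − 234 + 156 = -2.
For a closed orientable surface χ = 2 − 2g, so g = (2 − (-2))/2 = 2.

2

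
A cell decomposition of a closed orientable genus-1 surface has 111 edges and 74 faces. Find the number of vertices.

37

For a closed orientable surface of genus 1, χ = 2 − 2·1 = 0.
V = 0 + E − F = 0 + 111 − 74 = 37.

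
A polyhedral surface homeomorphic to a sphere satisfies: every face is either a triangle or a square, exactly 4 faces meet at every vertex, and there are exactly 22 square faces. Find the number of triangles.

Let x be the number of triangles; then F = 22 + x.
Edge–face incidences: 2E = 4·22 + 3·x = 88 + 3x.
Every vertex has degree 4, so 4V = 2E.
Euler: V − E + F = 2 ⇒ (2E)/4 − E + (22 + x) = 2.
Multiply by 8: 2·(2E) − 4·(2E) + 8·(22 + x) = 16, i.e. 176 + 8x − 2·(88 + 3x) = 16.
Collecting terms: 2x = 16, so x = 8.
Then 2E = 88 + 3·8 = 112, so E = 56, V = 2E/4 = 28, F = 22 + 8 = 30.

8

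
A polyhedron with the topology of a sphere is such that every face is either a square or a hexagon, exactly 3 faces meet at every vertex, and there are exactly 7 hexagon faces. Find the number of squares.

Let x be the number of squares; then F = 7 + x.
Edge–face incidences: 2E = 6·7 + 4·x = 42 + 4x.
Every vertex has degree 3, so 3V = 2E.
Euler: V − E + F = 2 ⇒ (2E)/3 − E + (7 + x) = 2.
Multiply by 6: 2·(2E) − 3·(2E) + 6·(7 + x) = 12, i.e. 42 + 6x − (42 + 4x) = 12.
Collecting terms: 2x = 12, so x = 6.
Then 2E = 42 + 4·6 = 66, so E = 33, V = 2E/3 = 22, F = 7 + 6 = 13.

6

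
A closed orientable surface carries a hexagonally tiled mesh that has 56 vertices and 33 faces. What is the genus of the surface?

Every face is a hexagon, so 2E = 6·33 = 198, giving E = 99.
χ = V − E + F = 56 − 99 + 33 = -10.
For a closed orientable surface χ = 2 − 2g, so g = (2 − (-10))/2 = 6.

6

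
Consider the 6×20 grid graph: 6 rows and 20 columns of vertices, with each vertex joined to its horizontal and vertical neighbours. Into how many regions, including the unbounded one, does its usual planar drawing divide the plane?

The grid has V = 6·20 = 120 vertices and E = 6·19 + 20·5 = 214 edges.
F = 2 − V + E = 2 − 120 + 214 = 96.

96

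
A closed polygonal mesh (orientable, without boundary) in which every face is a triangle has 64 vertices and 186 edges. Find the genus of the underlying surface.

0

Every face is a triangle and each edge borders two faces, so 3F = 2·186, giving F = 124.
χ = V − E + F = 64 − 186 + 124 = 2.
For a closed orientable surface χ = 2 − 2g, so g = (2 − (2))/2 = 0.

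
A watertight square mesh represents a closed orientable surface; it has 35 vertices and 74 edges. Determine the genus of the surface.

2

Every face is a square and each edge borders two faces, so 4F = 2·74, giving F = 37.
χ = V − E + F = 35 − 74 + 37 = -2.
For a closed orientable surface χ = 2 − 2g, so g = (2 − (-2))/2 = 2.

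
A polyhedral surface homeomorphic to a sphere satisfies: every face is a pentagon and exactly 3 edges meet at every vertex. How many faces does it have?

12

Each face has 5 edges and each edge borders two faces, so 2E = 5F.
Each vertex has degree 3, so 3V = 2E and hence V = 5F/3.
Euler: V − E + F = 2 ⇒ (5F/3) − (5F/2) + F = 2.
Multiply by 6: (10 − 15 + 6)F = 12, i.e. 1F = 12.
So F = 12, E = 5·12/2 = 30, V = 5·12/3 = 20.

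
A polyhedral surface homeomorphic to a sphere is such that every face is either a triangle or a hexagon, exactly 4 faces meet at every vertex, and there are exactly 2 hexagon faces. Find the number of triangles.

12

Let x be the number of triangles; then F = 2 + x.
Edge–face incidences: 2E = 6·2 + 3·x = 12 + 3x.
Every vertex has degree 4, so 4V = 2E.
Euler: V − E + F = 2 ⇒ (2E)/4 − E + (2 + x) = 2.
Multiply by 8: 2·(2E) − 4·(2E) + 8·(2 + x) = 16, i.e. 16 + 8x − 2·(12 + 3x) = 16.
Collecting terms: 2x − 8 = 16, so 2x = 24, so x = 12.
Then 2E = 12 + 3·12 = 48, so E = 24, V = 2E/4 = 12, F = 2 + 12 = 14.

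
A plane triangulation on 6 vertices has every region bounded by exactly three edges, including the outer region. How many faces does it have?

In a plane triangulation 3F = 2E and V − E + F = 2, so F = 2V − 4 = 2·6 − 4 = 8.

8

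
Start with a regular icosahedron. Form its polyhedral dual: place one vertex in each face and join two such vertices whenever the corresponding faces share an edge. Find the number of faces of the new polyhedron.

The base solid has V = 12, E = 30, F = 20.
The dual swaps V and F and preserves E: V′ = F = 20, E′ = E = 30, F′ = V = 12.

12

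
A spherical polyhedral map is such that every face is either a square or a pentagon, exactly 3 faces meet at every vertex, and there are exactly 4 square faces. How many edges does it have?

Let x be the number of pentagons; then F = 4 + x.
Edge–face incidences: 2E = 4·4 + 5·x = 16 + 5x.
Every vertex has degree 3, so 3V = 2E.
Euler: V − E + F = 2 ⇒ (2E)/3 − E + (4 + x) = 2.
Multiply by 6: 2·(2E) − 3·(2E) + 6·(4 + x) = 12, i.e. 24 + 6x − (16 + 5x) = 12.
Collecting terms: x + 8 = 12, so x = 4.
Then 2E = 16 + 5·4 = 36, so E = 18, V = 2E/3 = 12, F = 4 + 4 = 8.

18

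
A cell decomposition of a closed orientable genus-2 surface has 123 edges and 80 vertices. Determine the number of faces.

For a closed orientable surface of genus 2, χ = 2 − 2·2 = -2.
F = -2 − V + E = -2 − 80 + 123 = 41.

41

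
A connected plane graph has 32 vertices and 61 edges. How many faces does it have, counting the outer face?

Euler's formula for a connected plane graph: V − E + F = 2, so F = 2 − 32 + 61 = 31.

31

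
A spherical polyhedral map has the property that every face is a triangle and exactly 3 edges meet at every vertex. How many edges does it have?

Each face has 3 edges and each edge borders two faces, so 2E = 3F.
Each vertex has degree 3, so 3V = 2E and hence V = 3F/3.
Euler: V − E + F = 2 ⇒ (3F/3) − (3F/2) + F = 2.
Multiply by 6: (6 − 9 + 6)F = 12, i.e. 3F = 12.
So F = 4, E = 3·4/2 = 6, V = 3·4/3 = 4.

6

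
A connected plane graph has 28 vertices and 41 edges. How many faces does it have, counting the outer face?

15

Euler's formula for a connected plane graph: V − E + F = 2, so F = 2 − 28 + 41 = 15.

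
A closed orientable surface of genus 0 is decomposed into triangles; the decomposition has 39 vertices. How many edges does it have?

111

χ = 2 − 2·0 = 2, and every face is a triangle so 3F = 2E.
V − E + F = 2 with E = 3F/2 gives 39 − (3/2 − 1)·F = 2, so F = 74 and E = 111.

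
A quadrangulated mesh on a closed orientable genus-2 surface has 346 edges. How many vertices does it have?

171

χ = 2 − 2·2 = -2, and every face is a square so 4F = 2E.
F = 2E/4 = 173. Then V = -2 + E − F = -2 + 346 − 173 = 171.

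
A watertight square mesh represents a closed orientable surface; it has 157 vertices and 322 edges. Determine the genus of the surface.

Every face is a square and each edge borders two faces, so 4F = 2·322, giving F = 161.
χ = V − E + F = 157 − 322 + 161 = -4.
For a closed orientable surface χ = 2 − 2g, so g = (2 − (-4))/2 = 3.

3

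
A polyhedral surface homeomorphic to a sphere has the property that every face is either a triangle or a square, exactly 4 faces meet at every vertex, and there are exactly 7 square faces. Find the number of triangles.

Let x be the number of triangles; then F = 7 + x.
Edge–face incidences: 2E = 4·7 + 3·x = 28 + 3x.
Every vertex has degree 4, so 4V = 2E.
Euler: V − E + F = 2 ⇒ (2E)/4 − E + (7 + x) = 2.
Multiply by 8: 2·(2E) − 4·(2E) + 8·(7 + x) = 16, i.e. 56 + 8x − 2·(28 + 3x) = 16.
Collecting terms: 2x = 16, so x = 8.
Then 2E = 28 + 3·8 = 52, so E = 26, V = 2E/4 = 13, F = 7 + 8 = 15.

8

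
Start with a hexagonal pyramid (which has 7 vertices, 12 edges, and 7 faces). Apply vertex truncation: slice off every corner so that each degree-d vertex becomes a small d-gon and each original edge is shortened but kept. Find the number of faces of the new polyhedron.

14

Truncation replaces each original edge-end by a new vertex, so V′ = 2E = 24.
Each original edge survives, and each old vertex of degree d contributes d new edges; summing degrees gives Σd = 2E, so E′ = E + 2E = 3E = 36.
Each original face survives and each original vertex becomes one new face: F′ = F + V = 14.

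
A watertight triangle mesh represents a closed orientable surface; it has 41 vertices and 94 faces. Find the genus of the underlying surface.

4

Every face is a triangle, so 2E = 3·94 = 282, giving E = 141.
χ = V − E + F = 41 − 141 + 94 = -6.
For a closed orientable surface χ = 2 − 2g, so g = (2 − (-6))/2 = 4.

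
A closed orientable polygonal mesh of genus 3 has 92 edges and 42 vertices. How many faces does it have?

46

For a closed orientable surface of genus 3, χ = 2 − 2·3 = -4.
F = -4 − V + E = -4 − 42 + 92 = 46.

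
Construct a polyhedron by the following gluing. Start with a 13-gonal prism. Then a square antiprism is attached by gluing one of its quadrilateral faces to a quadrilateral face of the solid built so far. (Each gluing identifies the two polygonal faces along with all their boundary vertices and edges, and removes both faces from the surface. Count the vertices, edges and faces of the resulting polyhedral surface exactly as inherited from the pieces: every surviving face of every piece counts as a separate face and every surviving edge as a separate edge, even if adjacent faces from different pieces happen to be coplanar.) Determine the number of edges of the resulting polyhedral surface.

A 13-gonal prism: V=26, E=39, F=15.
Attach a square antiprism (V=8, E=16, F=10) along a 4-gon: merge 4 vertices and 4 edges, delete both glued faces → V=30, E=51, F=23.
Check: V − E + F = 30 − 51 + 23 = 2.

51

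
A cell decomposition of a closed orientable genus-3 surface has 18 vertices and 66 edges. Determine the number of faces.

44

For a closed orientable surface of genus 3, χ = 2 − 2·3 = -4.
F = -4 − V + E = -4 − 18 + 66 = 44.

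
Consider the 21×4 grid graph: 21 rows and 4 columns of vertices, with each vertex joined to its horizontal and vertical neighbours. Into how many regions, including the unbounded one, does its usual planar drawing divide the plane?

The grid has V = 21·4 = 84 vertices and E = 21·3 + 4·20 = 143 edges.
F = 2 − V + E = 2 − 84 + 143 = 61.

61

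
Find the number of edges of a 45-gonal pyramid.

90

A pyramid on an n-gon base has one n-gon and n triangles: V = 45 + 1 = 46, E = 2·45 = 90, F = 45 + 1 = 46.
Check: V − E + F = 46 − 90 + 46 = 2.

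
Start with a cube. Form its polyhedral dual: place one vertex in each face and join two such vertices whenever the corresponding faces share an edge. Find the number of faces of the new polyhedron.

8

The base solid has V = 8, E = 12, F = 6.
The dual swaps V and F and preserves E: V′ = F = 6, E′ = E = 12, F′ = V = 8.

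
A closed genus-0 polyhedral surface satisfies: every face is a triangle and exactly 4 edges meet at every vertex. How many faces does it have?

8

Each face has 3 edges and each edge borders two faces, so 2E = 3F.
Each vertex has degree 4, so 4V = 2E and hence V = 3F/4.
Euler: V − E + F = 2 ⇒ (3F/4) − (3F/2) + F = 2.
Multiply by 8: (6 − 12 + 8)F = 16, i.e. 2F = 16.
So F = 8, E = 3·8/2 = 12, V = 3·8/4 = 6.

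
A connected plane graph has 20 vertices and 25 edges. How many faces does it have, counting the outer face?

Euler's formula for a connected plane graph: V − E + F = 2, so F = 2 − 20 + 25 = 7.

7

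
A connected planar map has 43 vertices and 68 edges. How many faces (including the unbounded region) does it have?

27

Euler's formula for a connected plane graph: V − E + F = 2, so F = 2 − 43 + 68 = 27.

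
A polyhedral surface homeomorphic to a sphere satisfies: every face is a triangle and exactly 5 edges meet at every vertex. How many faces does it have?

Each face has 3 edges and each edge borders two faces, so 2E = 3F.
Each vertex has degree 5, so 5V = 2E and hence V = 3F/5.
Euler: V − E + F = 2 ⇒ (3F/5) − (3F/2) + F = 2.
Multiply by 10: (6 − 15 + 10)F = 20, i.e. 1F = 20.
So F = 20, E = 3·20/2 = 30, V = 3·20/5 = 12.

20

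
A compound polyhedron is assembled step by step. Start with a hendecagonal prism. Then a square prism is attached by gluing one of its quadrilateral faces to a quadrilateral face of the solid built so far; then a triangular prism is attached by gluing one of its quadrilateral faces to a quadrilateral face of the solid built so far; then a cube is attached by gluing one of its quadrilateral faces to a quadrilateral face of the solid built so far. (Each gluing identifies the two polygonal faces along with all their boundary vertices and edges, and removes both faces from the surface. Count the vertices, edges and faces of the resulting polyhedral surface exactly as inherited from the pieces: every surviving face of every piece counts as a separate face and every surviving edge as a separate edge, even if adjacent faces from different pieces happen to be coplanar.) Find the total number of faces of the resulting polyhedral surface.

A hendecagonal prism: V=22, E=33, F=13.
Attach a square prism (V=8, E=12, F=6) along a 4-gon: merge 4 vertices and 4 edges, delete both glued faces → V=26, E=41, F=17.
Attach a triangular prism (V=6, E=9, F=5) along a 4-gon: merge 4 vertices and 4 edges, delete both glued faces → V=28, E=46, F=20.
Attach a cube (V=8, E=12, F=6) along a 4-gon: merge 4 vertices and 4 edges, delete both glued faces → V=32, E=54, F=24.
Check: V − E + F = 32 − 54 + 24 = 2.

24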